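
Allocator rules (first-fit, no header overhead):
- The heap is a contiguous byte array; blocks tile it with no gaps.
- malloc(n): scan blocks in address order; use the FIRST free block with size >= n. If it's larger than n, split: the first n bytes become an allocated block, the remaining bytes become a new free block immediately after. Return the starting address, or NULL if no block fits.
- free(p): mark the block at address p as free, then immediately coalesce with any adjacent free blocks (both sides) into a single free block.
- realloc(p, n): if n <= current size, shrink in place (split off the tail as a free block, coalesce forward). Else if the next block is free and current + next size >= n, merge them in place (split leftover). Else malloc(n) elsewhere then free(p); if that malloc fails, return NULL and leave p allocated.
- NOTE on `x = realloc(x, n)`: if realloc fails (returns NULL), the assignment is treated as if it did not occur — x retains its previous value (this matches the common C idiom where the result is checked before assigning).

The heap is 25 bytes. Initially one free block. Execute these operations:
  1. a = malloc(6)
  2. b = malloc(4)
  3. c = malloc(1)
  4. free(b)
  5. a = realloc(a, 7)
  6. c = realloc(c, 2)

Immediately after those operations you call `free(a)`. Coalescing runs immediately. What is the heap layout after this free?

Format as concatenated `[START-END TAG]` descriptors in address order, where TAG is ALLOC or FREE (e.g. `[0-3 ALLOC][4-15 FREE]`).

Answer: [0-9 FREE][10-11 ALLOC][12-24 FREE]

Derivation:
Op 1: a = malloc(6) -> a = 0; heap: [0-5 ALLOC][6-24 FREE]
Op 2: b = malloc(4) -> b = 6; heap: [0-5 ALLOC][6-9 ALLOC][10-24 FREE]
Op 3: c = malloc(1) -> c = 10; heap: [0-5 ALLOC][6-9 ALLOC][10-10 ALLOC][11-24 FREE]
Op 4: free(b) -> (freed b); heap: [0-5 ALLOC][6-9 FREE][10-10 ALLOC][11-24 FREE]
Op 5: a = realloc(a, 7) -> a = 0; heap: [0-6 ALLOC][7-9 FREE][10-10 ALLOC][11-24 FREE]
Op 6: c = realloc(c, 2) -> c = 10; heap: [0-6 ALLOC][7-9 FREE][10-11 ALLOC][12-24 FREE]
free(a): a = 0 -> block [0-6 ALLOC]; mark free, coalesce with adjacent free neighbors -> [0-9 FREE][10-11 ALLOC][12-24 FREE]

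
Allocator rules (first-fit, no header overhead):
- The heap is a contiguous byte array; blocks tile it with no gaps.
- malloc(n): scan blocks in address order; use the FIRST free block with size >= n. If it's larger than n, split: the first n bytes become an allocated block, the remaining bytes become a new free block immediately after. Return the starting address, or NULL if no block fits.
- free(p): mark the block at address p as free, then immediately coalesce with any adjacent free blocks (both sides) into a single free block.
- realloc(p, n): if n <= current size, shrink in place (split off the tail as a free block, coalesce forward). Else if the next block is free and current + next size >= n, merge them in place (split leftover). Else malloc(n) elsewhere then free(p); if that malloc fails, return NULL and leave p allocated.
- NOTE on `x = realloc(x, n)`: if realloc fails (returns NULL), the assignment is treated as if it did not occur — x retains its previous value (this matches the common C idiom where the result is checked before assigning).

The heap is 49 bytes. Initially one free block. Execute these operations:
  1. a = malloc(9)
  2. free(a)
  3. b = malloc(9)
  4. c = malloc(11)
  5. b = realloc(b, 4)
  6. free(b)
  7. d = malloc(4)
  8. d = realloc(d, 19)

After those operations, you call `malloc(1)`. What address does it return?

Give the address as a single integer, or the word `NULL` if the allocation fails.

Op 1: a = malloc(9) -> a = 0; heap: [0-8 ALLOC][9-48 FREE]
Op 2: free(a) -> (freed a); heap: [0-48 FREE]
Op 3: b = malloc(9) -> b = 0; heap: [0-8 ALLOC][9-48 FREE]
Op 4: c = malloc(11) -> c = 9; heap: [0-8 ALLOC][9-19 ALLOC][20-48 FREE]
Op 5: b = realloc(b, 4) -> b = 0; heap: [0-3 ALLOC][4-8 FREE][9-19 ALLOC][20-48 FREE]
Op 6: free(b) -> (freed b); heap: [0-8 FREE][9-19 ALLOC][20-48 FREE]
Op 7: d = malloc(4) -> d = 0; heap: [0-3 ALLOC][4-8 FREE][9-19 ALLOC][20-48 FREE]
Op 8: d = realloc(d, 19) -> d = 20; heap: [0-8 FREE][9-19 ALLOC][20-38 ALLOC][39-48 FREE]
malloc(1): first-fit scan over [0-8 FREE][9-19 ALLOC][20-38 ALLOC][39-48 FREE] -> 0

Answer: 0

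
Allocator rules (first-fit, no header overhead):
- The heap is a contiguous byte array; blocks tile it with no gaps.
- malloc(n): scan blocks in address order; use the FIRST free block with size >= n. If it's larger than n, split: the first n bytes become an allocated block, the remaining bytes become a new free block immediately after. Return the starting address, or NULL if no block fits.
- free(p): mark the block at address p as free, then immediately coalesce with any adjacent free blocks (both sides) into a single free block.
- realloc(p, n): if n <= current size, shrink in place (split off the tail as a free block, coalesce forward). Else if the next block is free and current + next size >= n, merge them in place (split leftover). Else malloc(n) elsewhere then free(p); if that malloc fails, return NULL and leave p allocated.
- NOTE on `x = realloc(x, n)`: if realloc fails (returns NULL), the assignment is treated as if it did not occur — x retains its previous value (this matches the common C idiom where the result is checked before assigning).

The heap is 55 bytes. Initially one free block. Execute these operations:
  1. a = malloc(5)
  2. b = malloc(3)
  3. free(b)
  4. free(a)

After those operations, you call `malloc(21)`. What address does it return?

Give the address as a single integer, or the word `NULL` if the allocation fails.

Answer: 0

Derivation:
Op 1: a = malloc(5) -> a = 0; heap: [0-4 ALLOC][5-54 FREE]
Op 2: b = malloc(3) -> b = 5; heap: [0-4 ALLOC][5-7 ALLOC][8-54 FREE]
Op 3: free(b) -> (freed b); heap: [0-4 ALLOC][5-54 FREE]
Op 4: free(a) -> (freed a); heap: [0-54 FREE]
malloc(21): first-fit scan over [0-54 FREE] -> 0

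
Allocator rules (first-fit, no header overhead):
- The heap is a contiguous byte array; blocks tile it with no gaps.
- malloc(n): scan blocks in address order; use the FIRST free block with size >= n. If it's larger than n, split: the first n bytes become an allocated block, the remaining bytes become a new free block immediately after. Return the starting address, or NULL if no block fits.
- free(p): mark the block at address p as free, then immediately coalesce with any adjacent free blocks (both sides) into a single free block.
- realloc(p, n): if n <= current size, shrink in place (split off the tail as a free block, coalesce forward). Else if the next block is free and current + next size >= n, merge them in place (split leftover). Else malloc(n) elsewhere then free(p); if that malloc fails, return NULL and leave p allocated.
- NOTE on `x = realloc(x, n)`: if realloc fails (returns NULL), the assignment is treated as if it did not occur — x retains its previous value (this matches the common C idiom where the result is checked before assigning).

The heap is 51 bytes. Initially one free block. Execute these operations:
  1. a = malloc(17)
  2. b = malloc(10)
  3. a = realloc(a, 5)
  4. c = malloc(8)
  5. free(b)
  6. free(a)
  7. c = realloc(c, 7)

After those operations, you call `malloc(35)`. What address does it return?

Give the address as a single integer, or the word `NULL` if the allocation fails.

Answer: 12

Derivation:
Op 1: a = malloc(17) -> a = 0; heap: [0-16 ALLOC][17-50 FREE]
Op 2: b = malloc(10) -> b = 17; heap: [0-16 ALLOC][17-26 ALLOC][27-50 FREE]
Op 3: a = realloc(a, 5) -> a = 0; heap: [0-4 ALLOC][5-16 FREE][17-26 ALLOC][27-50 FREE]
Op 4: c = malloc(8) -> c = 5; heap: [0-4 ALLOC][5-12 ALLOC][13-16 FREE][17-26 ALLOC][27-50 FREE]
Op 5: free(b) -> (freed b); heap: [0-4 ALLOC][5-12 ALLOC][13-50 FREE]
Op 6: free(a) -> (freed a); heap: [0-4 FREE][5-12 ALLOC][13-50 FREE]
Op 7: c = realloc(c, 7) -> c = 5; heap: [0-4 FREE][5-11 ALLOC][12-50 FREE]
malloc(35): first-fit scan over [0-4 FREE][5-11 ALLOC][12-50 FREE] -> 12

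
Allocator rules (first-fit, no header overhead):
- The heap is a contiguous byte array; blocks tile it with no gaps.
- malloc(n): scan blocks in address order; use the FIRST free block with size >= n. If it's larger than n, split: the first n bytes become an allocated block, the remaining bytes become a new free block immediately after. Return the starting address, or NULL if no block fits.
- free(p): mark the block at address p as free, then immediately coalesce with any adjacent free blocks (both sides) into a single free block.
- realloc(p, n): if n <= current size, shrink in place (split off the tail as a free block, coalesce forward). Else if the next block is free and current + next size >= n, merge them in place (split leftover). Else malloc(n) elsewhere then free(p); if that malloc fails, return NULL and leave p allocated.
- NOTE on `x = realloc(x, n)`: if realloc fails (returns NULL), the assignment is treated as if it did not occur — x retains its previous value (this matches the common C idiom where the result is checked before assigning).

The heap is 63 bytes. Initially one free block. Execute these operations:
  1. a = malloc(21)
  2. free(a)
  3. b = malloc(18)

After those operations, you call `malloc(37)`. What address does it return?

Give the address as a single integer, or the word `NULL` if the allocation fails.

Op 1: a = malloc(21) -> a = 0; heap: [0-20 ALLOC][21-62 FREE]
Op 2: free(a) -> (freed a); heap: [0-62 FREE]
Op 3: b = malloc(18) -> b = 0; heap: [0-17 ALLOC][18-62 FREE]
malloc(37): first-fit scan over [0-17 ALLOC][18-62 FREE] -> 18

Answer: 18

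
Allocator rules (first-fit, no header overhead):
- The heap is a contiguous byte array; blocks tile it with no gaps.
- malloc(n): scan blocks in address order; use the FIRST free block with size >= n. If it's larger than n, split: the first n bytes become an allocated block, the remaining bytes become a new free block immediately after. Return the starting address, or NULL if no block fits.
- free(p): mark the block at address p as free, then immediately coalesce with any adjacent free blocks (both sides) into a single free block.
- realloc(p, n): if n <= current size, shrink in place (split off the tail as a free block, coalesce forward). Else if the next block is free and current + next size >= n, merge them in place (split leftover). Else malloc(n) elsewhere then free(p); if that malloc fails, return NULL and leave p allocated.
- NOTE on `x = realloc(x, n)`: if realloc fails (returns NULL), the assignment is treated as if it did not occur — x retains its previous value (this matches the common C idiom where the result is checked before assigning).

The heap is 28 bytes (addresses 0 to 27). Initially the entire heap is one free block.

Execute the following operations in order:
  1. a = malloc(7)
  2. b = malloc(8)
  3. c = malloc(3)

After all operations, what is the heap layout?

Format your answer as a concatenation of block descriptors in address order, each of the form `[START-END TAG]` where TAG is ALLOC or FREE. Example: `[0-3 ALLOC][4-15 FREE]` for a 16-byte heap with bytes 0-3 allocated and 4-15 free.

Op 1: a = malloc(7) -> a = 0; heap: [0-6 ALLOC][7-27 FREE]
Op 2: b = malloc(8) -> b = 7; heap: [0-6 ALLOC][7-14 ALLOC][15-27 FREE]
Op 3: c = malloc(3) -> c = 15; heap: [0-6 ALLOC][7-14 ALLOC][15-17 ALLOC][18-27 FREE]

Answer: [0-6 ALLOC][7-14 ALLOC][15-17 ALLOC][18-27 FREE]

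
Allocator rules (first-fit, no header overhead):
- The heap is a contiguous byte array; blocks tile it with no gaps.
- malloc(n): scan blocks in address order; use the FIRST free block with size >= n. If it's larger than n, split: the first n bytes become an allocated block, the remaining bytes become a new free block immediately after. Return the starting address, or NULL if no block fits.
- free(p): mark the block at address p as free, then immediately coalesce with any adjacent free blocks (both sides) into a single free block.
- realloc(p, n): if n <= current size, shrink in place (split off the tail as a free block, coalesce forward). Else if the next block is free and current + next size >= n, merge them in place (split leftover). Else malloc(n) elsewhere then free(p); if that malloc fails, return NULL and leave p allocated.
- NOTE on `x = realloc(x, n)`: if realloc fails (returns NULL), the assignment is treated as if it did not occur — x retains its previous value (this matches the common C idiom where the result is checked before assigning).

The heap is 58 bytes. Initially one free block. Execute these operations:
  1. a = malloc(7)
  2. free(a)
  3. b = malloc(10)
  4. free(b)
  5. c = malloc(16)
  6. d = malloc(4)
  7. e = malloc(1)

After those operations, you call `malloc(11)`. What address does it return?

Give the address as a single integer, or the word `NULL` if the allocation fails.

Answer: 21

Derivation:
Op 1: a = malloc(7) -> a = 0; heap: [0-6 ALLOC][7-57 FREE]
Op 2: free(a) -> (freed a); heap: [0-57 FREE]
Op 3: b = malloc(10) -> b = 0; heap: [0-9 ALLOC][10-57 FREE]
Op 4: free(b) -> (freed b); heap: [0-57 FREE]
Op 5: c = malloc(16) -> c = 0; heap: [0-15 ALLOC][16-57 FREE]
Op 6: d = malloc(4) -> d = 16; heap: [0-15 ALLOC][16-19 ALLOC][20-57 FREE]
Op 7: e = malloc(1) -> e = 20; heap: [0-15 ALLOC][16-19 ALLOC][20-20 ALLOC][21-57 FREE]
malloc(11): first-fit scan over [0-15 ALLOC][16-19 ALLOC][20-20 ALLOC][21-57 FREE] -> 21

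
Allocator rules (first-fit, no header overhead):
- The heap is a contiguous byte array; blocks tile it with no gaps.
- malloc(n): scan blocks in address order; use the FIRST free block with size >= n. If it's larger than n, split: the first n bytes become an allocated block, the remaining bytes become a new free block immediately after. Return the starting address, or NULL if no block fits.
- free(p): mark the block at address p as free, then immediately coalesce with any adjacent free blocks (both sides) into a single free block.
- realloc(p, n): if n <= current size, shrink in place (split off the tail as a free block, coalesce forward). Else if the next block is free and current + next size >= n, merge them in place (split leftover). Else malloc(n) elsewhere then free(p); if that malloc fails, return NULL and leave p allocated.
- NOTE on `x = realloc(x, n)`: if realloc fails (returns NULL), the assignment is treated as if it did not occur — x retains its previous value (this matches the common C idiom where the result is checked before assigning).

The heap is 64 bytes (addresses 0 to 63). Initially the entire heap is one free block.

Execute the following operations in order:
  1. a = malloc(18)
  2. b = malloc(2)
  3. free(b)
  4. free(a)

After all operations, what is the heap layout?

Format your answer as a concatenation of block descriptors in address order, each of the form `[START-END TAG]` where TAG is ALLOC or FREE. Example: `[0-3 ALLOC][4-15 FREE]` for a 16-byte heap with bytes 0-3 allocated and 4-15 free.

Op 1: a = malloc(18) -> a = 0; heap: [0-17 ALLOC][18-63 FREE]
Op 2: b = malloc(2) -> b = 18; heap: [0-17 ALLOC][18-19 ALLOC][20-63 FREE]
Op 3: free(b) -> (freed b); heap: [0-17 ALLOC][18-63 FREE]
Op 4: free(a) -> (freed a); heap: [0-63 FREE]

Answer: [0-63 FREE]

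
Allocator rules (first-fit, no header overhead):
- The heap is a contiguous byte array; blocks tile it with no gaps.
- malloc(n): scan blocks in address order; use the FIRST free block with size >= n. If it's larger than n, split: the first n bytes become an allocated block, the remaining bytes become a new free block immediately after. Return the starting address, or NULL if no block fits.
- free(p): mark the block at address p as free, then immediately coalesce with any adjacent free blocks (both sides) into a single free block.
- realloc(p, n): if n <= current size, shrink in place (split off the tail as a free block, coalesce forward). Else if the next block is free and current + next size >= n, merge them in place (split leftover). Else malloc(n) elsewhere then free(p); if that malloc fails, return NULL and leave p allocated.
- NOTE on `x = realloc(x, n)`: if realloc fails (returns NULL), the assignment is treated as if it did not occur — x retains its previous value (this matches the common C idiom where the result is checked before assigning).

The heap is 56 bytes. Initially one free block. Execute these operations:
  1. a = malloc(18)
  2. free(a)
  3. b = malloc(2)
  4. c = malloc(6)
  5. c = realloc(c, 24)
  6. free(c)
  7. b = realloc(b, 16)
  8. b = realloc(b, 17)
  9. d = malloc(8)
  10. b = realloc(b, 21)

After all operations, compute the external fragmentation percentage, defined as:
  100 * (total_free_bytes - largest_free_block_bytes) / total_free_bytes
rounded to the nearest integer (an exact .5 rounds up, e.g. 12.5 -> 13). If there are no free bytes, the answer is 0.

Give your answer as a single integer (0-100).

Answer: 37

Derivation:
Op 1: a = malloc(18) -> a = 0; heap: [0-17 ALLOC][18-55 FREE]
Op 2: free(a) -> (freed a); heap: [0-55 FREE]
Op 3: b = malloc(2) -> b = 0; heap: [0-1 ALLOC][2-55 FREE]
Op 4: c = malloc(6) -> c = 2; heap: [0-1 ALLOC][2-7 ALLOC][8-55 FREE]
Op 5: c = realloc(c, 24) -> c = 2; heap: [0-1 ALLOC][2-25 ALLOC][26-55 FREE]
Op 6: free(c) -> (freed c); heap: [0-1 ALLOC][2-55 FREE]
Op 7: b = realloc(b, 16) -> b = 0; heap: [0-15 ALLOC][16-55 FREE]
Op 8: b = realloc(b, 17) -> b = 0; heap: [0-16 ALLOC][17-55 FREE]
Op 9: d = malloc(8) -> d = 17; heap: [0-16 ALLOC][17-24 ALLOC][25-55 FREE]
Op 10: b = realloc(b, 21) -> b = 25; heap: [0-16 FREE][17-24 ALLOC][25-45 ALLOC][46-55 FREE]
Free blocks: [17 10] total_free=27 largest=17 -> 100*(27-17)/27 = 1000/27 ≈ 37.037 -> rounds to 37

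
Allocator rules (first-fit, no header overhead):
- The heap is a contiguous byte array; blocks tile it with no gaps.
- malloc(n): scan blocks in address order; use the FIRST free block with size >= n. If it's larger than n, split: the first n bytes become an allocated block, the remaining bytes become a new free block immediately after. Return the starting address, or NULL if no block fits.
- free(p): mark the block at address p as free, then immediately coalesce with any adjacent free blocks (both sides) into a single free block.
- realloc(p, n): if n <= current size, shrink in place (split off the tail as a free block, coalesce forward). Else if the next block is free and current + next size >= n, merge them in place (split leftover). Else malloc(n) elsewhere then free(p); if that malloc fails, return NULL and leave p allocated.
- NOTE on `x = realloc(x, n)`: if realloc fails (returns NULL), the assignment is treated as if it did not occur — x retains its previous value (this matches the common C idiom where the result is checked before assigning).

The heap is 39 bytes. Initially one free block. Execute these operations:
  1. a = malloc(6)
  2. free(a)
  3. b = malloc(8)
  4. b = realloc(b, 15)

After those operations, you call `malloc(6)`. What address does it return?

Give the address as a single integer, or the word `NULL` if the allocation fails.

Op 1: a = malloc(6) -> a = 0; heap: [0-5 ALLOC][6-38 FREE]
Op 2: free(a) -> (freed a); heap: [0-38 FREE]
Op 3: b = malloc(8) -> b = 0; heap: [0-7 ALLOC][8-38 FREE]
Op 4: b = realloc(b, 15) -> b = 0; heap: [0-14 ALLOC][15-38 FREE]
malloc(6): first-fit scan over [0-14 ALLOC][15-38 FREE] -> 15

Answer: 15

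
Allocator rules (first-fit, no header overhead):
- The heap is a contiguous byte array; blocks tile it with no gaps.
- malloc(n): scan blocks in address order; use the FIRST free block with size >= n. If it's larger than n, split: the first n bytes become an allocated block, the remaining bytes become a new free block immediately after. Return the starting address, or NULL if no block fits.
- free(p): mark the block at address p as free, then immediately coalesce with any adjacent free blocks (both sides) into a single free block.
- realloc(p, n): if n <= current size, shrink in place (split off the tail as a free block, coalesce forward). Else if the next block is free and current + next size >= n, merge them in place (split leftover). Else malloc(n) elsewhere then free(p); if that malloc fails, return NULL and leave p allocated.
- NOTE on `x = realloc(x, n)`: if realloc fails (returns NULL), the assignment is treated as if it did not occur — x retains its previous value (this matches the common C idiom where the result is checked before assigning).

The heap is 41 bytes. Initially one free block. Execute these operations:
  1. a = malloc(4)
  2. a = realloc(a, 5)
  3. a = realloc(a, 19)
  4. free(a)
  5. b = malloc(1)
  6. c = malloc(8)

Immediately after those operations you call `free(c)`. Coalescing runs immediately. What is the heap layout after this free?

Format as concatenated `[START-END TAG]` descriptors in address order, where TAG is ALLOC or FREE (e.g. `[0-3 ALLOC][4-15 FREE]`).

Op 1: a = malloc(4) -> a = 0; heap: [0-3 ALLOC][4-40 FREE]
Op 2: a = realloc(a, 5) -> a = 0; heap: [0-4 ALLOC][5-40 FREE]
Op 3: a = realloc(a, 19) -> a = 0; heap: [0-18 ALLOC][19-40 FREE]
Op 4: free(a) -> (freed a); heap: [0-40 FREE]
Op 5: b = malloc(1) -> b = 0; heap: [0-0 ALLOC][1-40 FREE]
Op 6: c = malloc(8) -> c = 1; heap: [0-0 ALLOC][1-8 ALLOC][9-40 FREE]
free(c): c = 1 -> block [1-8 ALLOC]; mark free, coalesce with adjacent free neighbors -> [0-0 ALLOC][1-40 FREE]

Answer: [0-0 ALLOC][1-40 FREE]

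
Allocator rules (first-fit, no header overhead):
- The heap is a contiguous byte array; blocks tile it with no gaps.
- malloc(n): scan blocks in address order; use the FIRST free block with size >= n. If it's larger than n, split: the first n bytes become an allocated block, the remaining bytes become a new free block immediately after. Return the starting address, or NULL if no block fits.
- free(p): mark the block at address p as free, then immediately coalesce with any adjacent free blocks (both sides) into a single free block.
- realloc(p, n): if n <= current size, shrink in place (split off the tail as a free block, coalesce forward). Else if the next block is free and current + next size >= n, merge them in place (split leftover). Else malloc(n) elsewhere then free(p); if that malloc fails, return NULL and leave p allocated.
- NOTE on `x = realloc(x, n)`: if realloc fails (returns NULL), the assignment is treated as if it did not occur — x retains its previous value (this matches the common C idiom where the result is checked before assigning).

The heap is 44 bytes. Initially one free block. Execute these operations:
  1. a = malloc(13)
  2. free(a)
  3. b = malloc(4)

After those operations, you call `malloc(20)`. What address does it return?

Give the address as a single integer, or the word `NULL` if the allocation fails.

Answer: 4

Derivation:
Op 1: a = malloc(13) -> a = 0; heap: [0-12 ALLOC][13-43 FREE]
Op 2: free(a) -> (freed a); heap: [0-43 FREE]
Op 3: b = malloc(4) -> b = 0; heap: [0-3 ALLOC][4-43 FREE]
malloc(20): first-fit scan over [0-3 ALLOC][4-43 FREE] -> 4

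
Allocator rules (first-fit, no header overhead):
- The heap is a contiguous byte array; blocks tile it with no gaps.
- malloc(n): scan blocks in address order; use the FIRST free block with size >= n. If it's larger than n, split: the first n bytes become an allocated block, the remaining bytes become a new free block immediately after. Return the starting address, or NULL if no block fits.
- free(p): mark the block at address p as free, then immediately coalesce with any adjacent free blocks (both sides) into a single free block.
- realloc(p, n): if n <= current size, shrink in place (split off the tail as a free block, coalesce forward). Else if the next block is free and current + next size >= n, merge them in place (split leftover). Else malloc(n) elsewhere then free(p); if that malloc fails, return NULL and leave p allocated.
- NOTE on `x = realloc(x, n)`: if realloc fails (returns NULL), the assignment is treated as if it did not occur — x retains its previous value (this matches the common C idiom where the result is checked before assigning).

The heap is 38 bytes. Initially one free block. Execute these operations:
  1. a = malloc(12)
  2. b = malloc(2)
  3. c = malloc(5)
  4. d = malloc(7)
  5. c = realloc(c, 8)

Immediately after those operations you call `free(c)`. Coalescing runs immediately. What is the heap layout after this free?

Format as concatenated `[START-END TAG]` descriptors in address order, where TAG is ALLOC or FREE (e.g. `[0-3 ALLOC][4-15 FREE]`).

Op 1: a = malloc(12) -> a = 0; heap: [0-11 ALLOC][12-37 FREE]
Op 2: b = malloc(2) -> b = 12; heap: [0-11 ALLOC][12-13 ALLOC][14-37 FREE]
Op 3: c = malloc(5) -> c = 14; heap: [0-11 ALLOC][12-13 ALLOC][14-18 ALLOC][19-37 FREE]
Op 4: d = malloc(7) -> d = 19; heap: [0-11 ALLOC][12-13 ALLOC][14-18 ALLOC][19-25 ALLOC][26-37 FREE]
Op 5: c = realloc(c, 8) -> c = 26; heap: [0-11 ALLOC][12-13 ALLOC][14-18 FREE][19-25 ALLOC][26-33 ALLOC][34-37 FREE]
free(c): c = 26 -> block [26-33 ALLOC]; mark free, coalesce with adjacent free neighbors -> [0-11 ALLOC][12-13 ALLOC][14-18 FREE][19-25 ALLOC][26-37 FREE]

Answer: [0-11 ALLOC][12-13 ALLOC][14-18 FREE][19-25 ALLOC][26-37 FREE]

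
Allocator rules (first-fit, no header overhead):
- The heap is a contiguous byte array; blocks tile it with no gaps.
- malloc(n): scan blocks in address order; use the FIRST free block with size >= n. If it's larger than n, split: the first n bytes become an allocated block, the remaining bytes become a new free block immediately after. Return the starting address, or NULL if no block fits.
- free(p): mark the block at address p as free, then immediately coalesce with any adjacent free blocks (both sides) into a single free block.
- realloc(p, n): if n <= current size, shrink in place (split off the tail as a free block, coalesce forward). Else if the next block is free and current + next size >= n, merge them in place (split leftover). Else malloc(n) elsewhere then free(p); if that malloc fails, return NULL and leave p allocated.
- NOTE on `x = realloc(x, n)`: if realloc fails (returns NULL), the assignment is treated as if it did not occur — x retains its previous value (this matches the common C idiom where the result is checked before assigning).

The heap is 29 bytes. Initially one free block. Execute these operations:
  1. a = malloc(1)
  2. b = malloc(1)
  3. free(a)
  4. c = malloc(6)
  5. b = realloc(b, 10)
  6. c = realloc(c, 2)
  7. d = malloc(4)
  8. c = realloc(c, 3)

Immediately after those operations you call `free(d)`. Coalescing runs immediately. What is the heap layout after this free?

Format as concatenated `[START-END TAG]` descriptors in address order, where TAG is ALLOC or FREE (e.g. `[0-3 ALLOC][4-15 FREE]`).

Op 1: a = malloc(1) -> a = 0; heap: [0-0 ALLOC][1-28 FREE]
Op 2: b = malloc(1) -> b = 1; heap: [0-0 ALLOC][1-1 ALLOC][2-28 FREE]
Op 3: free(a) -> (freed a); heap: [0-0 FREE][1-1 ALLOC][2-28 FREE]
Op 4: c = malloc(6) -> c = 2; heap: [0-0 FREE][1-1 ALLOC][2-7 ALLOC][8-28 FREE]
Op 5: b = realloc(b, 10) -> b = 8; heap: [0-1 FREE][2-7 ALLOC][8-17 ALLOC][18-28 FREE]
Op 6: c = realloc(c, 2) -> c = 2; heap: [0-1 FREE][2-3 ALLOC][4-7 FREE][8-17 ALLOC][18-28 FREE]
Op 7: d = malloc(4) -> d = 4; heap: [0-1 FREE][2-3 ALLOC][4-7 ALLOC][8-17 ALLOC][18-28 FREE]
Op 8: c = realloc(c, 3) -> c = 18; heap: [0-3 FREE][4-7 ALLOC][8-17 ALLOC][18-20 ALLOC][21-28 FREE]
free(d): d = 4 -> block [4-7 ALLOC]; mark free, coalesce with adjacent free neighbors -> [0-7 FREE][8-17 ALLOC][18-20 ALLOC][21-28 FREE]

Answer: [0-7 FREE][8-17 ALLOC][18-20 ALLOC][21-28 FREE]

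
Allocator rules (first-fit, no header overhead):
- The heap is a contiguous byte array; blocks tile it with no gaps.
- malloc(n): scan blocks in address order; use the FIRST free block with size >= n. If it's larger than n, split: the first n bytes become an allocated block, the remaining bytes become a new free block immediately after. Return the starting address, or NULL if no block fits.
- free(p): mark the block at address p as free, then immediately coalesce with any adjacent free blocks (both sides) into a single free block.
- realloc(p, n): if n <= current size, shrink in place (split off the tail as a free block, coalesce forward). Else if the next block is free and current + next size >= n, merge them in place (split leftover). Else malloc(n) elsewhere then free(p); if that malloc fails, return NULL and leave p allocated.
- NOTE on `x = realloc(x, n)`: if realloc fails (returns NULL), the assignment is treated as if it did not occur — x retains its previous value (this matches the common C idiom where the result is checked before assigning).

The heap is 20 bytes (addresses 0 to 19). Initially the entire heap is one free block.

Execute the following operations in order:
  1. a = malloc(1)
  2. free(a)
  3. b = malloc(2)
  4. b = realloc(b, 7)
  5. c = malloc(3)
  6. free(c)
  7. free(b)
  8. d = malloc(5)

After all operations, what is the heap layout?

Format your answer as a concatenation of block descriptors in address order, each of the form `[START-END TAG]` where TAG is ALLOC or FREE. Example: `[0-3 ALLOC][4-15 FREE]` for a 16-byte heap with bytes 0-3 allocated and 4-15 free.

Answer: [0-4 ALLOC][5-19 FREE]

Derivation:
Op 1: a = malloc(1) -> a = 0; heap: [0-0 ALLOC][1-19 FREE]
Op 2: free(a) -> (freed a); heap: [0-19 FREE]
Op 3: b = malloc(2) -> b = 0; heap: [0-1 ALLOC][2-19 FREE]
Op 4: b = realloc(b, 7) -> b = 0; heap: [0-6 ALLOC][7-19 FREE]
Op 5: c = malloc(3) -> c = 7; heap: [0-6 ALLOC][7-9 ALLOC][10-19 FREE]
Op 6: free(c) -> (freed c); heap: [0-6 ALLOC][7-19 FREE]
Op 7: free(b) -> (freed b); heap: [0-19 FREE]
Op 8: d = malloc(5) -> d = 0; heap: [0-4 ALLOC][5-19 FREE]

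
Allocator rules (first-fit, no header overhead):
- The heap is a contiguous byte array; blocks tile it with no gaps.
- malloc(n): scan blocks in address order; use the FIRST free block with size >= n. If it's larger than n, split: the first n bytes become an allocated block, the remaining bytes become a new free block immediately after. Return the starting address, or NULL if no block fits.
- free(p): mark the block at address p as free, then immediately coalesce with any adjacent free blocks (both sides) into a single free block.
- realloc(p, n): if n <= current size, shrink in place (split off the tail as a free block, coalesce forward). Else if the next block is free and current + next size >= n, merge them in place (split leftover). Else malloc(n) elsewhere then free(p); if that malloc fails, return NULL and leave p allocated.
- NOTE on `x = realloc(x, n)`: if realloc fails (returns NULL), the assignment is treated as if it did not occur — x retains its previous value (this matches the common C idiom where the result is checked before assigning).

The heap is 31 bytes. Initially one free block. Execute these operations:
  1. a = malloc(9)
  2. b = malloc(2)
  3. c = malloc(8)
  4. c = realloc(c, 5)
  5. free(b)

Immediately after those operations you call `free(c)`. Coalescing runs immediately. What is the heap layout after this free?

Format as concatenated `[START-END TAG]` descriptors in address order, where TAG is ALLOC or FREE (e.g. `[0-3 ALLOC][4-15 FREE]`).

Op 1: a = malloc(9) -> a = 0; heap: [0-8 ALLOC][9-30 FREE]
Op 2: b = malloc(2) -> b = 9; heap: [0-8 ALLOC][9-10 ALLOC][11-30 FREE]
Op 3: c = malloc(8) -> c = 11; heap: [0-8 ALLOC][9-10 ALLOC][11-18 ALLOC][19-30 FREE]
Op 4: c = realloc(c, 5) -> c = 11; heap: [0-8 ALLOC][9-10 ALLOC][11-15 ALLOC][16-30 FREE]
Op 5: free(b) -> (freed b); heap: [0-8 ALLOC][9-10 FREE][11-15 ALLOC][16-30 FREE]
free(c): c = 11 -> block [11-15 ALLOC]; mark free, coalesce with adjacent free neighbors -> [0-8 ALLOC][9-30 FREE]

Answer: [0-8 ALLOC][9-30 FREE]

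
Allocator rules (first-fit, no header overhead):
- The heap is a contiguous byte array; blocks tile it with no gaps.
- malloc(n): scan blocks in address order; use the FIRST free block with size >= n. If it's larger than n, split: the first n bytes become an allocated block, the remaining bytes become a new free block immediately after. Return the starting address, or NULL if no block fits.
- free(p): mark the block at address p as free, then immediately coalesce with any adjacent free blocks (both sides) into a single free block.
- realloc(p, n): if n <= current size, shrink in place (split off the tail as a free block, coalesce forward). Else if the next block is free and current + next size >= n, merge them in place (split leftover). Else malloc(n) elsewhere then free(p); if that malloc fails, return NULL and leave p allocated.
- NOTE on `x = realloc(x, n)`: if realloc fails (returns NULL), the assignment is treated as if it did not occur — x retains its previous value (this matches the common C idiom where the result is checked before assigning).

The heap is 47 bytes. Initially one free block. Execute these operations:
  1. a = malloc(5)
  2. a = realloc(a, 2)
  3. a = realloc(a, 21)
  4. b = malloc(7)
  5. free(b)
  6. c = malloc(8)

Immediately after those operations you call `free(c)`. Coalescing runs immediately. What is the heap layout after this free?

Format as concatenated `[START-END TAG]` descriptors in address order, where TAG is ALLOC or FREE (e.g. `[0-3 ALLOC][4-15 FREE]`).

Op 1: a = malloc(5) -> a = 0; heap: [0-4 ALLOC][5-46 FREE]
Op 2: a = realloc(a, 2) -> a = 0; heap: [0-1 ALLOC][2-46 FREE]
Op 3: a = realloc(a, 21) -> a = 0; heap: [0-20 ALLOC][21-46 FREE]
Op 4: b = malloc(7) -> b = 21; heap: [0-20 ALLOC][21-27 ALLOC][28-46 FREE]
Op 5: free(b) -> (freed b); heap: [0-20 ALLOC][21-46 FREE]
Op 6: c = malloc(8) -> c = 21; heap: [0-20 ALLOC][21-28 ALLOC][29-46 FREE]
free(c): c = 21 -> block [21-28 ALLOC]; mark free, coalesce with adjacent free neighbors -> [0-20 ALLOC][21-46 FREE]

Answer: [0-20 ALLOC][21-46 FREE]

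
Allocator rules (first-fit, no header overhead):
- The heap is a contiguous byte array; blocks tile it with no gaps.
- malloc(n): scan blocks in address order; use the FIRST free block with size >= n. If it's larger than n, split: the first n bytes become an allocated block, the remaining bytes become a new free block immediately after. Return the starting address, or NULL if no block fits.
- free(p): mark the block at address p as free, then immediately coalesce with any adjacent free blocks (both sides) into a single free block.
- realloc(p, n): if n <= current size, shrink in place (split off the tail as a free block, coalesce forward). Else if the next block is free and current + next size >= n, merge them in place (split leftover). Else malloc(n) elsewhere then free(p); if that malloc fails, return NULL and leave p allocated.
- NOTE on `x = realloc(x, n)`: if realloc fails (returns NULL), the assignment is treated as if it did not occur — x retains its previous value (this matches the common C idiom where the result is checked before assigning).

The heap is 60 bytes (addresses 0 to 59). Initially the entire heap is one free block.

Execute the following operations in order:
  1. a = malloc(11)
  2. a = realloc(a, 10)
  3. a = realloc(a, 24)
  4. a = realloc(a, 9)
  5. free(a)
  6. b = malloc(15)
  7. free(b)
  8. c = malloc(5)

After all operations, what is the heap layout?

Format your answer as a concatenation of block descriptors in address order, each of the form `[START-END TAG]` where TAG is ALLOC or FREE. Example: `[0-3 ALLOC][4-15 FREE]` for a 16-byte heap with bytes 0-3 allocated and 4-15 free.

Answer: [0-4 ALLOC][5-59 FREE]

Derivation:
Op 1: a = malloc(11) -> a = 0; heap: [0-10 ALLOC][11-59 FREE]
Op 2: a = realloc(a, 10) -> a = 0; heap: [0-9 ALLOC][10-59 FREE]
Op 3: a = realloc(a, 24) -> a = 0; heap: [0-23 ALLOC][24-59 FREE]
Op 4: a = realloc(a, 9) -> a = 0; heap: [0-8 ALLOC][9-59 FREE]
Op 5: free(a) -> (freed a); heap: [0-59 FREE]
Op 6: b = malloc(15) -> b = 0; heap: [0-14 ALLOC][15-59 FREE]
Op 7: free(b) -> (freed b); heap: [0-59 FREE]
Op 8: c = malloc(5) -> c = 0; heap: [0-4 ALLOC][5-59 FREE]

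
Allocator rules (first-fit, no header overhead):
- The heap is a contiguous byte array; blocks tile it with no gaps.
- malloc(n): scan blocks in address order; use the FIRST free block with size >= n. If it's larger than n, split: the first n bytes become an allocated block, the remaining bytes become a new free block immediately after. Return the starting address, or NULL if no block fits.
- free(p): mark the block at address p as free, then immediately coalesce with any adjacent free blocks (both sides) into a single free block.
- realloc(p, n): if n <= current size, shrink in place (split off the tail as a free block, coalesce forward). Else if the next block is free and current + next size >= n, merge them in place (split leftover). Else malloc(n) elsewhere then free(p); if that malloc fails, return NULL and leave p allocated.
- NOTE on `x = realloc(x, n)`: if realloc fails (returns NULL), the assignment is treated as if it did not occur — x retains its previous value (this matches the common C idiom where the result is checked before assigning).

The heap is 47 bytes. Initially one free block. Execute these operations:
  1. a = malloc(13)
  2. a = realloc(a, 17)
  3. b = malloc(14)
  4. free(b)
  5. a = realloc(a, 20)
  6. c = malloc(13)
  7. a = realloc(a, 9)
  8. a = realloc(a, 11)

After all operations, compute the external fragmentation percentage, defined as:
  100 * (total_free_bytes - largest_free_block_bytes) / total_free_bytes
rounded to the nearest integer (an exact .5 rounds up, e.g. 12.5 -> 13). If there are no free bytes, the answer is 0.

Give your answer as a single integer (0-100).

Answer: 39

Derivation:
Op 1: a = malloc(13) -> a = 0; heap: [0-12 ALLOC][13-46 FREE]
Op 2: a = realloc(a, 17) -> a = 0; heap: [0-16 ALLOC][17-46 FREE]
Op 3: b = malloc(14) -> b = 17; heap: [0-16 ALLOC][17-30 ALLOC][31-46 FREE]
Op 4: free(b) -> (freed b); heap: [0-16 ALLOC][17-46 FREE]
Op 5: a = realloc(a, 20) -> a = 0; heap: [0-19 ALLOC][20-46 FREE]
Op 6: c = malloc(13) -> c = 20; heap: [0-19 ALLOC][20-32 ALLOC][33-46 FREE]
Op 7: a = realloc(a, 9) -> a = 0; heap: [0-8 ALLOC][9-19 FREE][20-32 ALLOC][33-46 FREE]
Op 8: a = realloc(a, 11) -> a = 0; heap: [0-10 ALLOC][11-19 FREE][20-32 ALLOC][33-46 FREE]
Free blocks: [9 14] total_free=23 largest=14 -> 100*(23-14)/23 = 900/23 ≈ 39.130 -> rounds to 39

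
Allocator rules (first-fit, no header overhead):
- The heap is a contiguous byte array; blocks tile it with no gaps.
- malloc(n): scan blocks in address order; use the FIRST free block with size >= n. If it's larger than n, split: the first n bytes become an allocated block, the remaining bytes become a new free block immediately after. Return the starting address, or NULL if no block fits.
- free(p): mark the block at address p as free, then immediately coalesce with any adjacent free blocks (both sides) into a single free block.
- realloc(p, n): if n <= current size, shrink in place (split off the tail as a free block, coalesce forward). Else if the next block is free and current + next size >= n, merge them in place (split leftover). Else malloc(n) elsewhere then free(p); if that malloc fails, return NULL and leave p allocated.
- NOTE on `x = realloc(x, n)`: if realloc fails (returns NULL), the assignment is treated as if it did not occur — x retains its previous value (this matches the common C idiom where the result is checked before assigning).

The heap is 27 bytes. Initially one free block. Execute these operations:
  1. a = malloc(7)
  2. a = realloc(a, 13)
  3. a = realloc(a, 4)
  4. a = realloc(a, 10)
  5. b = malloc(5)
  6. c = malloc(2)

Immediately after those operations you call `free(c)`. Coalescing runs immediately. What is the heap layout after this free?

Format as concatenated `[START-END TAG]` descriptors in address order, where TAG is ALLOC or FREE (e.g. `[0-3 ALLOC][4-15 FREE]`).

Op 1: a = malloc(7) -> a = 0; heap: [0-6 ALLOC][7-26 FREE]
Op 2: a = realloc(a, 13) -> a = 0; heap: [0-12 ALLOC][13-26 FREE]
Op 3: a = realloc(a, 4) -> a = 0; heap: [0-3 ALLOC][4-26 FREE]
Op 4: a = realloc(a, 10) -> a = 0; heap: [0-9 ALLOC][10-26 FREE]
Op 5: b = malloc(5) -> b = 10; heap: [0-9 ALLOC][10-14 ALLOC][15-26 FREE]
Op 6: c = malloc(2) -> c = 15; heap: [0-9 ALLOC][10-14 ALLOC][15-16 ALLOC][17-26 FREE]
free(c): c = 15 -> block [15-16 ALLOC]; mark free, coalesce with adjacent free neighbors -> [0-9 ALLOC][10-14 ALLOC][15-26 FREE]

Answer: [0-9 ALLOC][10-14 ALLOC][15-26 FREE]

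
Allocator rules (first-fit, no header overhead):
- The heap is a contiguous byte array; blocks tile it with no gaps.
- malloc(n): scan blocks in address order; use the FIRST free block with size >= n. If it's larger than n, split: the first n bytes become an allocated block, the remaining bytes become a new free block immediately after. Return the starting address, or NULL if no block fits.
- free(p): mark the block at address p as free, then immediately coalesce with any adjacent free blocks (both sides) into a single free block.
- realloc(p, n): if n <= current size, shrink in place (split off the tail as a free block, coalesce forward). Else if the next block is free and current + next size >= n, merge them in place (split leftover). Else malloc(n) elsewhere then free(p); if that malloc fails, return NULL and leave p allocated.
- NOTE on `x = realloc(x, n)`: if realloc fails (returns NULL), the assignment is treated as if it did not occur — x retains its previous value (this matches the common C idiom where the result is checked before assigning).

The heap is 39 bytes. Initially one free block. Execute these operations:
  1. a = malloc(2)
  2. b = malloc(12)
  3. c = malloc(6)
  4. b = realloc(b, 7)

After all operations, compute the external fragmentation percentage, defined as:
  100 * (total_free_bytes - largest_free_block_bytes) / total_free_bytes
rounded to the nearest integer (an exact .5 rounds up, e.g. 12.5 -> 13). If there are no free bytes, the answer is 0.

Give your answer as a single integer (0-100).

Answer: 21

Derivation:
Op 1: a = malloc(2) -> a = 0; heap: [0-1 ALLOC][2-38 FREE]
Op 2: b = malloc(12) -> b = 2; heap: [0-1 ALLOC][2-13 ALLOC][14-38 FREE]
Op 3: c = malloc(6) -> c = 14; heap: [0-1 ALLOC][2-13 ALLOC][14-19 ALLOC][20-38 FREE]
Op 4: b = realloc(b, 7) -> b = 2; heap: [0-1 ALLOC][2-8 ALLOC][9-13 FREE][14-19 ALLOC][20-38 FREE]
Free blocks: [5 19] total_free=24 largest=19 -> 100*(24-19)/24 = 500/24 ≈ 20.833 -> rounds to 21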